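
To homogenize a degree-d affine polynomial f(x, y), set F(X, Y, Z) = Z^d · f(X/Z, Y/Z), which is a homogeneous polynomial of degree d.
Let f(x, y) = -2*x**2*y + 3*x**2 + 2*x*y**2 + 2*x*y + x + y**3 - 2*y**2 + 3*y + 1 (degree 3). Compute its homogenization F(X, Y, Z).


F(X, Y, Z) = -2*X**2*Y + 3*X**2*Z + 2*X*Y**2 + 2*X*Y*Z + X*Z**2 + Y**3 - 2*Y**2*Z + 3*Y*Z**2 + Z**3

deg(f) = 3.
Substitute x = X/Z, y = Y/Z into f, then multiply by Z^3.
  monomial -2·x^2·y^1 ↦ -2·X^2·Y^1·Z^0.
  monomial 3·x^2·y^0 ↦ 3·X^2·Y^0·Z^1.
  monomial 2·x^1·y^2 ↦ 2·X^1·Y^2·Z^0.
  monomial 2·x^1·y^1 ↦ 2·X^1·Y^1·Z^1.
  monomial 1·x^1·y^0 ↦ 1·X^1·Y^0·Z^2.
  monomial 1·x^0·y^3 ↦ 1·X^0·Y^3·Z^0.
  monomial -2·x^0·y^2 ↦ -2·X^0·Y^2·Z^1.
  monomial 3·x^0·y^1 ↦ 3·X^0·Y^1·Z^2.
  monomial 1·x^0·y^0 ↦ 1·X^0·Y^0·Z^3.
Collecting: F(X, Y, Z) = -2*X**2*Y + 3*X**2*Z + 2*X*Y**2 + 2*X*Y*Z + X*Z**2 + Y**3 - 2*Y**2*Z + 3*Y*Z**2 + Z**3.


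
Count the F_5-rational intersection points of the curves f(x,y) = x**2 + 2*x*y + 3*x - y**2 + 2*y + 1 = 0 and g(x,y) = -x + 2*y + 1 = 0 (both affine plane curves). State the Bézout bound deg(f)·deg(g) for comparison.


Common zeros: {(1, 0), (2, 3)}; count = 2; Bézout bound = 2.

deg(f) = 2, deg(g) = 1, so Bézout bound = 2.
Scan x ∈ F_5. For each x, list the y ∈ F_5 with f(x, y) ≡ 0 and those with g(x, y) ≡ 0 (mod 5); the common zeros in that column are the intersection.
  x = 0: f ≡ 0 at y ∈ ∅; g ≡ 0 at y ∈ {2}; common: ∅.
  x = 1: f ≡ 0 at y ∈ {0, 4}; g ≡ 0 at y ∈ {0}; common: {0}.
  x = 2: f ≡ 0 at y ∈ {3}; g ≡ 0 at y ∈ {3}; common: {3}.
  x = 3: f ≡ 0 at y ∈ {4}; g ≡ 0 at y ∈ {1}; common: ∅.
  x = 4: f ≡ 0 at y ∈ {2, 3}; g ≡ 0 at y ∈ {4}; common: ∅.
Collecting: common zeros = {(1, 0), (2, 3)}, so the count is 2.
Comparison with the Bézout bound: 2 ≤ 2 = deg(f)·deg(g), as expected for curves with no common component (the bound is attained).


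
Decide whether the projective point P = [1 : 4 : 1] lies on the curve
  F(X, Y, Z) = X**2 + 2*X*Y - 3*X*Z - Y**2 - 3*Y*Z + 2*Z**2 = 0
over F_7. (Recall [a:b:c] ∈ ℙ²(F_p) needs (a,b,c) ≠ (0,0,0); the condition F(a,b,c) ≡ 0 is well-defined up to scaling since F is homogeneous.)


F(1,4,1) ≡ 1 (mod 7); P is NOT on the curve.

Evaluate F(1, 4, 1) term-by-term (mod 7).
  X**2 ↦ 1·1·1·1 = 1
  2*X*Y ↦ 2·1·4·1 = 8
  -3*X*Z ↦ -3·1·1·1 = -3
  -Y**2 ↦ -1·1·16·1 = -16
  -3*Y*Z ↦ -3·1·4·1 = -12
  2*Z**2 ↦ 2·1·1·1 = 2
Sum: F(1, 4, 1) = (1) + (8) + (-3) + (-16) + (-12) + (2) = -20.
Reducing mod 7: -20 ≡ 1 (mod 7).
Since F(a, b, c) ≡ 1 ≠ 0 (mod 7), P does NOT lie on the curve.


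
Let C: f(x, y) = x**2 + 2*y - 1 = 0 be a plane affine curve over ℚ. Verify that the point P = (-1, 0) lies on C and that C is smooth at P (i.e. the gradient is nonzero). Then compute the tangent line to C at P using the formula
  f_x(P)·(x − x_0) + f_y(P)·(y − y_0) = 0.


Tangent line at P: -2*x + 2*y - 2 = 0.

Step 1: f(-1, 0) = 0, so P lies on C.
Step 2: partial derivatives
  f_x(x, y) = 2*x, f_y(x, y) = 2.
  f_x(P) = -2, f_y(P) = 2 (gradient nonzero, so P is smooth).
Step 3: tangent line at P: -2·(x − -1) + 2·(y − 0) = 0.
Expanding: -2*x + 2*y - 2 = 0.


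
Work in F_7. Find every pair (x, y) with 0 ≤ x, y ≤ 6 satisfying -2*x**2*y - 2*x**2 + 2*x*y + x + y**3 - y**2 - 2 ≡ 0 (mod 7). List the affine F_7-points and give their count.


Affine F_7-points: {(0, 5), (3, 3), (3, 6), (4, 3), (5, 5)}; count = 5.

For each of the 49 pairs (x, y) ∈ F_7², evaluate f(x, y) mod 7. Record the zeros.
  x = 0: [0↦5, 1↦5, 2↦2, 3↦2, 4↦4, 5↦0, 6↦3]  zeros at y ∈ {5}
  x = 1: [0↦4, 1↦4, 2↦1, 3↦1, 4↦3, 5↦6, 6↦2]  zeros at y ∈ ∅
  x = 2: [0↦6, 1↦2, 2↦2, 3↦5, 4↦3, 5↦2, 6↦1]  zeros at y ∈ ∅
  x = 3: [0↦4, 1↦6, 2↦5, 3↦0, 4↦4, 5↦2, 6↦0]  zeros at y ∈ {3, 6}
  x = 4: [0↦5, 1↦2, 2↦3, 3↦0, 4↦6, 5↦6, 6↦6]  zeros at y ∈ {3}
  x = 5: [0↦2, 1↦4, 2↦3, 3↦5, 4↦2, 5↦0, 6↦5]  zeros at y ∈ {5}
  x = 6: [0↦2, 1↦5, 2↦5, 3↦1, 4↦6, 5↦5, 6↦4]  zeros at y ∈ ∅
Collecting zeros: affine points = {(0, 5), (3, 3), (3, 6), (4, 3), (5, 5)}.
Total count |C(F_7)_aff| = 5.


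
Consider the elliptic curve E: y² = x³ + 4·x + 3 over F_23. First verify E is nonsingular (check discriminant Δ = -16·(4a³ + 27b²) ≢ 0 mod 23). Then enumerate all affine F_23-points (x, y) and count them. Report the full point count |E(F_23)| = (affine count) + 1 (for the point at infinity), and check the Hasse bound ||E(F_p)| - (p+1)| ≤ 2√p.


Affine points = {(0, 7), (0, 16), (1, 10), (1, 13), (6, 6), (6, 17), (7, 11), (7, 12), (8, 8), (8, 15), (9, 3), (9, 20), (10, 10), (10, 13), (12, 10), (12, 13), (16, 0), (17, 4), (17, 19)}; affine count = 19; |E(F_23)| = 20.

Discriminant check: Δ ∝ 4a³ + 27b² = 4·4³ + 27·3² = 4·64 + 27·9 ≡ 16 (mod 23). Nonzero ⇒ E is nonsingular.
For each x ∈ F_23, compute rhs = x³ + 4·x + 3 mod 23, then count y ∈ F_23 with y² ≡ rhs.
  x = 0: rhs = 3, matching y values: 7, 16 (2 points).
  x = 1: rhs = 8, matching y values: 10, 13 (2 points).
  x = 2: rhs = 19, matching y values: none (0 points).
  x = 3: rhs = 19, matching y values: none (0 points).
  x = 4: rhs = 14, matching y values: none (0 points).
  x = 5: rhs = 10, matching y values: none (0 points).
  x = 6: rhs = 13, matching y values: 6, 17 (2 points).
  x = 7: rhs = 6, matching y values: 11, 12 (2 points).
  x = 8: rhs = 18, matching y values: 8, 15 (2 points).
  x = 9: rhs = 9, matching y values: 3, 20 (2 points).
  x = 10: rhs = 8, matching y values: 10, 13 (2 points).
  x = 11: rhs = 21, matching y values: none (0 points).
  x = 12: rhs = 8, matching y values: 10, 13 (2 points).
  x = 13: rhs = 21, matching y values: none (0 points).
  x = 14: rhs = 20, matching y values: none (0 points).
  x = 15: rhs = 11, matching y values: none (0 points).
  x = 16: rhs = 0, matching y values: 0 (1 points).
  x = 17: rhs = 16, matching y values: 4, 19 (2 points).
  x = 18: rhs = 19, matching y values: none (0 points).
  x = 19: rhs = 15, matching y values: none (0 points).
  x = 20: rhs = 10, matching y values: none (0 points).
  x = 21: rhs = 10, matching y values: none (0 points).
  x = 22: rhs = 21, matching y values: none (0 points).
Total affine count: 19.
Full point count |E(F_23)| = 19 + 1 = 20.
Hasse bound: |20 − (23+1)| = |-4| = 4 ≤ 2√23 ≈ 9.5917 ✓.


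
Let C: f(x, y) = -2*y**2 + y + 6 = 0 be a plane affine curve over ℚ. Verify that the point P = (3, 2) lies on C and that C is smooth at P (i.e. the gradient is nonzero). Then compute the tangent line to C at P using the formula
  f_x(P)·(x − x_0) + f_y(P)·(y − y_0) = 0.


Tangent line at P: 14 - 7*y = 0.

Step 1: f(3, 2) = 0, so P lies on C.
Step 2: partial derivatives
  f_x(x, y) = 0, f_y(x, y) = 1 - 4*y.
  f_x(P) = 0, f_y(P) = -7 (gradient nonzero, so P is smooth).
Step 3: tangent line at P: 0·(x − 3) + -7·(y − 2) = 0.
Expanding: 14 - 7*y = 0.


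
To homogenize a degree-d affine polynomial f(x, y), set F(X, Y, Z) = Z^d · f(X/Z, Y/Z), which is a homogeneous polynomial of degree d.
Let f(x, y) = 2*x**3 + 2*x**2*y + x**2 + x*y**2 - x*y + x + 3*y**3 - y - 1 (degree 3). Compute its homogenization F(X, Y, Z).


F(X, Y, Z) = 2*X**3 + 2*X**2*Y + X**2*Z + X*Y**2 - X*Y*Z + X*Z**2 + 3*Y**3 - Y*Z**2 - Z**3

deg(f) = 3.
Substitute x = X/Z, y = Y/Z into f, then multiply by Z^3.
  monomial 2·x^3·y^0 ↦ 2·X^3·Y^0·Z^0.
  monomial 2·x^2·y^1 ↦ 2·X^2·Y^1·Z^0.
  monomial 1·x^2·y^0 ↦ 1·X^2·Y^0·Z^1.
  monomial 1·x^1·y^2 ↦ 1·X^1·Y^2·Z^0.
  monomial -1·x^1·y^1 ↦ -1·X^1·Y^1·Z^1.
  monomial 1·x^1·y^0 ↦ 1·X^1·Y^0·Z^2.
  monomial 3·x^0·y^3 ↦ 3·X^0·Y^3·Z^0.
  monomial -1·x^0·y^1 ↦ -1·X^0·Y^1·Z^2.
  monomial -1·x^0·y^0 ↦ -1·X^0·Y^0·Z^3.
Collecting: F(X, Y, Z) = 2*X**3 + 2*X**2*Y + X**2*Z + X*Y**2 - X*Y*Z + X*Z**2 + 3*Y**3 - Y*Z**2 - Z**3.


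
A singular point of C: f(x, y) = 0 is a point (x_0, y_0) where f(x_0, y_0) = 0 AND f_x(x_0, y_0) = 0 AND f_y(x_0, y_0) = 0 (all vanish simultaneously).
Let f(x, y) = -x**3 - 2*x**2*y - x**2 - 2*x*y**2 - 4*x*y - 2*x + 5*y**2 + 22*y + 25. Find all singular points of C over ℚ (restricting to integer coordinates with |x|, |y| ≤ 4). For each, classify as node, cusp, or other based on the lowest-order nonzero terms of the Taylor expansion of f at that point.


Singular points: {(2, -3)}; classification: node.

Compute partial derivatives:
  f_x = -3*x**2 - 4*x*y - 2*x - 2*y**2 - 4*y - 2.
  f_y = -2*x**2 - 4*x*y - 4*x + 10*y + 22.
Scan x_0 ∈ {−4, ..., 4}. For each x_0, f_y(x_0, y) is a polynomial in y; find its integer roots y ∈ {−4, ..., 4}, then test f_x and f at those candidates.
  x = -4: f_y(-4, y) = 26*y + 6; no integer root y with |y| ≤ 4.
  x = -3: f_y(-3, y) = 22*y + 16; no integer root y with |y| ≤ 4.
  x = -2: f_y(-2, y) = 18*y + 22; no integer root y with |y| ≤ 4.
  x = -1: f_y(-1, y) = 14*y + 24; no integer root y with |y| ≤ 4.
  x = 0: f_y(0, y) = 10*y + 22; no integer root y with |y| ≤ 4.
  x = 1: f_y(1, y) = 6*y + 16; no integer root y with |y| ≤ 4.
  x = 2: f_y(2, y) = 2*y + 6; vanishes at y ∈ {-3}. (2, -3): f_x = 0, f = 0 — SINGULAR.
  x = 3: f_y(3, y) = -2*y - 8; vanishes at y ∈ {-4}. (3, -4): f_x = -3 ≠ 0.
  x = 4: f_y(4, y) = -6*y - 26; no integer root y with |y| ≤ 4.
Only singular point on the grid: (2, -3).
Classify: substitute x = 2 + u, y = -3 + v and expand: f = -u**3 - 2*u**2*v - u**2 - 2*u*v**2 + v**2.
No constant or linear terms (consistent with a singular point). Quadratic part: -u**2 + v**2. Cubic part: -u**3 - 2*u**2*v - 2*u*v**2.
The quadratic part v**2 - u**2 = (v − u)(v + u) splits into two distinct linear factors, so there are two distinct tangent lines y − -3 = ±(x − 2) — this is a node (ordinary double point).
Classification: node.


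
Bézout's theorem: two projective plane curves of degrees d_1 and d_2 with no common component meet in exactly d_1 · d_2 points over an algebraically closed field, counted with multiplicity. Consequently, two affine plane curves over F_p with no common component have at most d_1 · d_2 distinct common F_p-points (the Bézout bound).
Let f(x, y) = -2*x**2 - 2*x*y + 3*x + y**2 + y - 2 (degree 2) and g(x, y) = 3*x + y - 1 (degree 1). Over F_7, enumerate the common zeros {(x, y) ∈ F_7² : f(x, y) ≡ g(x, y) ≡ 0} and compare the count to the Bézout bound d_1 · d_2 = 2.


Common zeros: {(0, 1), (6, 4)}; count = 2; Bézout bound = 2.

deg(f) = 2, deg(g) = 1, so Bézout bound = 2.
Scan x ∈ F_7. For each x, list the y ∈ F_7 with f(x, y) ≡ 0 and those with g(x, y) ≡ 0 (mod 7); the common zeros in that column are the intersection.
  x = 0: f ≡ 0 at y ∈ {1, 5}; g ≡ 0 at y ∈ {1}; common: {1}.
  x = 1: f ≡ 0 at y ∈ ∅; g ≡ 0 at y ∈ {5}; common: ∅.
  x = 2: f ≡ 0 at y ∈ {4, 6}; g ≡ 0 at y ∈ {2}; common: ∅.
  x = 3: f ≡ 0 at y ∈ ∅; g ≡ 0 at y ∈ {6}; common: ∅.
  x = 4: f ≡ 0 at y ∈ {1, 6}; g ≡ 0 at y ∈ {3}; common: ∅.
  x = 5: f ≡ 0 at y ∈ ∅; g ≡ 0 at y ∈ {0}; common: ∅.
  x = 6: f ≡ 0 at y ∈ {0, 4}; g ≡ 0 at y ∈ {4}; common: {4}.
Collecting: common zeros = {(0, 1), (6, 4)}, so the count is 2.
Comparison with the Bézout bound: 2 ≤ 2 = deg(f)·deg(g), as expected for curves with no common component (the bound is attained).


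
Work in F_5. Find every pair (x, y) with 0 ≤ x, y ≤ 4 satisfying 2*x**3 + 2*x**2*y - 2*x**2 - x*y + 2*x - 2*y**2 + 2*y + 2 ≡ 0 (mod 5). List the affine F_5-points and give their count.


Affine F_5-points: {(0, 3), (1, 1), (1, 3), (2, 1), (2, 3), (3, 2), (3, 4)}; count = 7.

For each of the 25 pairs (x, y) ∈ F_5², evaluate f(x, y) mod 5. Record the zeros.
  x = 0: [0↦2, 1↦2, 2↦3, 3↦0, 4↦3]  zeros at y ∈ {3}
  x = 1: [0↦4, 1↦0, 2↦2, 3↦0, 4↦4]  zeros at y ∈ {1, 3}
  x = 2: [0↦4, 1↦0, 2↦2, 3↦0, 4↦4]  zeros at y ∈ {1, 3}
  x = 3: [0↦4, 1↦4, 2↦0, 3↦2, 4↦0]  zeros at y ∈ {2, 4}
  x = 4: [0↦1, 1↦4, 2↦3, 3↦3, 4↦4]  zeros at y ∈ ∅
Collecting zeros: affine points = {(0, 3), (1, 1), (1, 3), (2, 1), (2, 3), (3, 2), (3, 4)}.
Total count |C(F_5)_aff| = 7.


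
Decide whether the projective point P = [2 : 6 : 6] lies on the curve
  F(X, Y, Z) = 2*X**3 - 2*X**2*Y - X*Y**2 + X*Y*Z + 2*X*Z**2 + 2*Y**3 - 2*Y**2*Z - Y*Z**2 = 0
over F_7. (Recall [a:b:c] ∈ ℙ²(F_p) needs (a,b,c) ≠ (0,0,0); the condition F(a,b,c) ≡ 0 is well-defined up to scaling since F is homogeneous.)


F(2,6,6) ≡ 1 (mod 7); P is NOT on the curve.

Evaluate F(2, 6, 6) term-by-term (mod 7).
  2*X**3 ↦ 2·8·1·1 = 16
  -2*X**2*Y ↦ -2·4·6·1 = -48
  -X*Y**2 ↦ -1·2·36·1 = -72
  X*Y*Z ↦ 1·2·6·6 = 72
  2*X*Z**2 ↦ 2·2·1·36 = 144
  2*Y**3 ↦ 2·1·216·1 = 432
  -2*Y**2*Z ↦ -2·1·36·6 = -432
  -Y*Z**2 ↦ -1·1·6·36 = -216
Sum: F(2, 6, 6) = (16) + (-48) + (-72) + (72) + (144) + (432) + (-432) + (-216) = -104.
Reducing mod 7: -104 ≡ 1 (mod 7).
Since F(a, b, c) ≡ 1 ≠ 0 (mod 7), P does NOT lie on the curve.


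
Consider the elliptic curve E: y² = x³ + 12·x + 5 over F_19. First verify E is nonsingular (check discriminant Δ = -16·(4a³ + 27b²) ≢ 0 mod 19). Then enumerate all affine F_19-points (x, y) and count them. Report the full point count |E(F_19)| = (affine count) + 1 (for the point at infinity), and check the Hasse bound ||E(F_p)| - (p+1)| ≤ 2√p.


Affine points = {(0, 9), (0, 10), (3, 7), (3, 12), (5, 0), (8, 9), (8, 10), (9, 5), (9, 14), (10, 2), (10, 17), (11, 9), (11, 10), (15, 8), (15, 11), (17, 7), (17, 12), (18, 7), (18, 12)}; affine count = 19; |E(F_19)| = 20.

Discriminant check: Δ ∝ 4a³ + 27b² = 4·12³ + 27·5² = 4·1728 + 27·25 ≡ 6 (mod 19). Nonzero ⇒ E is nonsingular.
For each x ∈ F_19, compute rhs = x³ + 12·x + 5 mod 19, then count y ∈ F_19 with y² ≡ rhs.
  x = 0: rhs = 5, matching y values: 9, 10 (2 points).
  x = 1: rhs = 18, matching y values: none (0 points).
  x = 2: rhs = 18, matching y values: none (0 points).
  x = 3: rhs = 11, matching y values: 7, 12 (2 points).
  x = 4: rhs = 3, matching y values: none (0 points).
  x = 5: rhs = 0, matching y values: 0 (1 points).
  x = 6: rhs = 8, matching y values: none (0 points).
  x = 7: rhs = 14, matching y values: none (0 points).
  x = 8: rhs = 5, matching y values: 9, 10 (2 points).
  x = 9: rhs = 6, matching y values: 5, 14 (2 points).
  x = 10: rhs = 4, matching y values: 2, 17 (2 points).
  x = 11: rhs = 5, matching y values: 9, 10 (2 points).
  x = 12: rhs = 15, matching y values: none (0 points).
  x = 13: rhs = 2, matching y values: none (0 points).
  x = 14: rhs = 10, matching y values: none (0 points).
  x = 15: rhs = 7, matching y values: 8, 11 (2 points).
  x = 16: rhs = 18, matching y values: none (0 points).
  x = 17: rhs = 11, matching y values: 7, 12 (2 points).
  x = 18: rhs = 11, matching y values: 7, 12 (2 points).
Total affine count: 19.
Full point count |E(F_19)| = 19 + 1 = 20.
Hasse bound: |20 − (19+1)| = |0| = 0 ≤ 2√19 ≈ 8.7178 ✓.


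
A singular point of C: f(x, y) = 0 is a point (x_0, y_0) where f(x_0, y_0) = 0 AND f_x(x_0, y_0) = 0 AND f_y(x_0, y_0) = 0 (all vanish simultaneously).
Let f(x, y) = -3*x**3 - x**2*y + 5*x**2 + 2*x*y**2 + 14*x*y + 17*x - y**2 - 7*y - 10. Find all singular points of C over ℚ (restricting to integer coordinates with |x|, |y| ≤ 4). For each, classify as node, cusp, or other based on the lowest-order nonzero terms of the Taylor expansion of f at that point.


Singular points: {(1, -3)}; classification: node.

Compute partial derivatives:
  f_x = -9*x**2 - 2*x*y + 10*x + 2*y**2 + 14*y + 17.
  f_y = -x**2 + 4*x*y + 14*x - 2*y - 7.
Scan x_0 ∈ {−4, ..., 4}. For each x_0, f_y(x_0, y) is a polynomial in y; find its integer roots y ∈ {−4, ..., 4}, then test f_x and f at those candidates.
  x = -4: f_y(-4, y) = -18*y - 79; no integer root y with |y| ≤ 4.
  x = -3: f_y(-3, y) = -14*y - 58; no integer root y with |y| ≤ 4.
  x = -2: f_y(-2, y) = -10*y - 39; no integer root y with |y| ≤ 4.
  x = -1: f_y(-1, y) = -6*y - 22; no integer root y with |y| ≤ 4.
  x = 0: f_y(0, y) = -2*y - 7; no integer root y with |y| ≤ 4.
  x = 1: f_y(1, y) = 2*y + 6; vanishes at y ∈ {-3}. (1, -3): f_x = 0, f = 0 — SINGULAR.
  x = 2: f_y(2, y) = 6*y + 17; no integer root y with |y| ≤ 4.
  x = 3: f_y(3, y) = 10*y + 26; no integer root y with |y| ≤ 4.
  x = 4: f_y(4, y) = 14*y + 33; no integer root y with |y| ≤ 4.
Only singular point on the grid: (1, -3).
Classify: substitute x = 1 + u, y = -3 + v and expand: f = -3*u**3 - u**2*v - u**2 + 2*u*v**2 + v**2.
No constant or linear terms (consistent with a singular point). Quadratic part: -u**2 + v**2. Cubic part: -3*u**3 - u**2*v + 2*u*v**2.
The quadratic part v**2 - u**2 = (v − u)(v + u) splits into two distinct linear factors, so there are two distinct tangent lines y − -3 = ±(x − 1) — this is a node (ordinary double point).
Classification: node.


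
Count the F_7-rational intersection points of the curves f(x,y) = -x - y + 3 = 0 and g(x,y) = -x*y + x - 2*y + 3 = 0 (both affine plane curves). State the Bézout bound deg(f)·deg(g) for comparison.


Common zeros: ∅; count = 0; Bézout bound = 2.

deg(f) = 1, deg(g) = 2, so Bézout bound = 2.
Scan x ∈ F_7. For each x, list the y ∈ F_7 with f(x, y) ≡ 0 and those with g(x, y) ≡ 0 (mod 7); the common zeros in that column are the intersection.
  x = 0: f ≡ 0 at y ∈ {3}; g ≡ 0 at y ∈ {5}; common: ∅.
  x = 1: f ≡ 0 at y ∈ {2}; g ≡ 0 at y ∈ {6}; common: ∅.
  x = 2: f ≡ 0 at y ∈ {1}; g ≡ 0 at y ∈ {3}; common: ∅.
  x = 3: f ≡ 0 at y ∈ {0}; g ≡ 0 at y ∈ {4}; common: ∅.
  x = 4: f ≡ 0 at y ∈ {6}; g ≡ 0 at y ∈ {0}; common: ∅.
  x = 5: f ≡ 0 at y ∈ {5}; g ≡ 0 at y ∈ ∅; common: ∅.
  x = 6: f ≡ 0 at y ∈ {4}; g ≡ 0 at y ∈ {2}; common: ∅.
Collecting: common zeros = ∅, so the count is 0.
Comparison with the Bézout bound: 0 ≤ 2 = deg(f)·deg(g), as expected for curves with no common component (the affine F_7-count falls short of the bound because intersections may lie at infinity, over extension fields, or carry multiplicity).


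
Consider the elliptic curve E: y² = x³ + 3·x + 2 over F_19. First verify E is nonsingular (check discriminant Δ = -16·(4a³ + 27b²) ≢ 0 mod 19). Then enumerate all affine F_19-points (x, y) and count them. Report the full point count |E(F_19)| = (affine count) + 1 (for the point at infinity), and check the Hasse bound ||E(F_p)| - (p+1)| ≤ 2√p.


Affine points = {(1, 5), (1, 14), (2, 4), (2, 15), (3, 0), (5, 3), (5, 16), (7, 9), (7, 10), (8, 5), (8, 14), (9, 6), (9, 13), (10, 5), (10, 14), (11, 6), (11, 13), (16, 2), (16, 17), (17, 8), (17, 11), (18, 6), (18, 13)}; affine count = 23; |E(F_19)| = 24.

Discriminant check: Δ ∝ 4a³ + 27b² = 4·3³ + 27·2² = 4·27 + 27·4 ≡ 7 (mod 19). Nonzero ⇒ E is nonsingular.
For each x ∈ F_19, compute rhs = x³ + 3·x + 2 mod 19, then count y ∈ F_19 with y² ≡ rhs.
  x = 0: rhs = 2, matching y values: none (0 points).
  x = 1: rhs = 6, matching y values: 5, 14 (2 points).
  x = 2: rhs = 16, matching y values: 4, 15 (2 points).
  x = 3: rhs = 0, matching y values: 0 (1 points).
  x = 4: rhs = 2, matching y values: none (0 points).
  x = 5: rhs = 9, matching y values: 3, 16 (2 points).
  x = 6: rhs = 8, matching y values: none (0 points).
  x = 7: rhs = 5, matching y values: 9, 10 (2 points).
  x = 8: rhs = 6, matching y values: 5, 14 (2 points).
  x = 9: rhs = 17, matching y values: 6, 13 (2 points).
  x = 10: rhs = 6, matching y values: 5, 14 (2 points).
  x = 11: rhs = 17, matching y values: 6, 13 (2 points).
  x = 12: rhs = 18, matching y values: none (0 points).
  x = 13: rhs = 15, matching y values: none (0 points).
  x = 14: rhs = 14, matching y values: none (0 points).
  x = 15: rhs = 2, matching y values: none (0 points).
  x = 16: rhs = 4, matching y values: 2, 17 (2 points).
  x = 17: rhs = 7, matching y values: 8, 11 (2 points).
  x = 18: rhs = 17, matching y values: 6, 13 (2 points).
Total affine count: 23.
Full point count |E(F_19)| = 23 + 1 = 24.
Hasse bound: |24 − (19+1)| = |4| = 4 ≤ 2√19 ≈ 8.7178 ✓.


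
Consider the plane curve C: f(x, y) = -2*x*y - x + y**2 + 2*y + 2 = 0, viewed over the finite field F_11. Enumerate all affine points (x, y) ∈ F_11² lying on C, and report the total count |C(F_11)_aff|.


Affine F_11-points: {(2, 0), (2, 2), (3, 6), (3, 9), (4, 3), (8, 7), (9, 1), (9, 4), (10, 8), (10, 10)}; count = 10.

For each of the 121 pairs (x, y) ∈ F_11², evaluate f(x, y) mod 11. Record the zeros.
  x = 0: [0↦2, 1↦5, 2↦10, 3↦6, 4↦4, 5↦4, 6↦6, 7↦10, 8↦5, 9↦2, 10↦1]  zeros at y ∈ ∅
  x = 1: [0↦1, 1↦2, 2↦5, 3↦10, 4↦6, 5↦4, 6↦4, 7↦6, 8↦10, 9↦5, 10↦2]  zeros at y ∈ ∅
  x = 2: [0↦0, 1↦10, 2↦0, 3↦3, 4↦8, 5↦4, 6↦2, 7↦2, 8↦4, 9↦8, 10↦3]  zeros at y ∈ {0, 2}
  x = 3: [0↦10, 1↦7, 2↦6, 3↦7, 4↦10, 5↦4, 6↦0, 7↦9, 8↦9, 9↦0, 10↦4]  zeros at y ∈ {6, 9}
  x = 4: [0↦9, 1↦4, 2↦1, 3↦0, 4↦1, 5↦4, 6↦9, 7↦5, 8↦3, 9↦3, 10↦5]  zeros at y ∈ {3}
  x = 5: [0↦8, 1↦1, 2↦7, 3↦4, 4↦3, 5↦4, 6↦7, 7↦1, 8↦8, 9↦6, 10↦6]  zeros at y ∈ ∅
  x = 6: [0↦7, 1↦9, 2↦2, 3↦8, 4↦5, 5↦4, 6↦5, 7↦8, 8↦2, 9↦9, 10↦7]  zeros at y ∈ ∅
  x = 7: [0↦6, 1↦6, 2↦8, 3↦1, 4↦7, 5↦4, 6↦3, 7↦4, 8↦7, 9↦1, 10↦8]  zeros at y ∈ ∅
  x = 8: [0↦5, 1↦3, 2↦3, 3↦5, 4↦9, 5↦4, 6↦1, 7↦0, 8↦1, 9↦4, 10↦9]  zeros at y ∈ {7}
  x = 9: [0↦4, 1↦0, 2↦9, 3↦9, 4↦0, 5↦4, 6↦10, 7↦7, 8↦6, 9↦7, 10↦10]  zeros at y ∈ {1, 4}
  x = 10: [0↦3, 1↦8, 2↦4, 3↦2, 4↦2, 5↦4, 6↦8, 7↦3, 8↦0, 9↦10, 10↦0]  zeros at y ∈ {8, 10}
Collecting zeros: affine points = {(2, 0), (2, 2), (3, 6), (3, 9), (4, 3), (8, 7), (9, 1), (9, 4), (10, 8), (10, 10)}.
Total count |C(F_11)_aff| = 10.


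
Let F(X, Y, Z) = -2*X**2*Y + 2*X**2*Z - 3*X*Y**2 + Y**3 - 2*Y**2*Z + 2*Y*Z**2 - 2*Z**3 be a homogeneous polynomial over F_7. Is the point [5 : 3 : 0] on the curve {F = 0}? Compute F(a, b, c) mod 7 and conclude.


F(5,3,0) ≡ 1 (mod 7); P is NOT on the curve.

Evaluate F(5, 3, 0) term-by-term (mod 7).
  -2*X**2*Y ↦ -2·25·3·1 = -150
  2*X**2*Z ↦ 2·25·1·0 = 0
  -3*X*Y**2 ↦ -3·5·9·1 = -135
  Y**3 ↦ 1·1·27·1 = 27
  -2*Y**2*Z ↦ -2·1·9·0 = 0
  2*Y*Z**2 ↦ 2·1·3·0 = 0
  -2*Z**3 ↦ -2·1·1·0 = 0
Sum: F(5, 3, 0) = (-150) + (0) + (-135) + (27) + (0) + (0) + (0) = -258.
Reducing mod 7: -258 ≡ 1 (mod 7).
Since F(a, b, c) ≡ 1 ≠ 0 (mod 7), P does NOT lie on the curve.


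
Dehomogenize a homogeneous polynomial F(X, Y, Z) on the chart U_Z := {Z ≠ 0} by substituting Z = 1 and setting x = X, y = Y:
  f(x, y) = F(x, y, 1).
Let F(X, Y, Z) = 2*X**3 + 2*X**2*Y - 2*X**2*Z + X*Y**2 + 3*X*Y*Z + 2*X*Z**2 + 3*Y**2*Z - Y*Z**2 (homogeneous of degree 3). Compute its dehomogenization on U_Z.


f(x, y) = 2*x**3 + 2*x**2*y - 2*x**2 + x*y**2 + 3*x*y + 2*x + 3*y**2 - y

On U_Z we set Z = 1. Each monomial c·X^i·Y^j·Z^k in F becomes c·x^i·y^j·1^k = c·x^i·y^j.
Substituting Z = 1: F(X, Y, 1) = 2*x**3 + 2*x**2*y - 2*x**2 + x*y**2 + 3*x*y + 2*x + 3*y**2 - y.
Note: deg(f) ≤ deg(F) = 3; strict inequality happens when F is divisible by Z (lost terms).


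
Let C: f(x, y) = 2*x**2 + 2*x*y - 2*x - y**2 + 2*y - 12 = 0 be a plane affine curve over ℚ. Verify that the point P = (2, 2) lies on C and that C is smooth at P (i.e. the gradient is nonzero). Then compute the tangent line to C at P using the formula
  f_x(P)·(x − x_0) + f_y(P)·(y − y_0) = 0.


Tangent line at P: 10*x + 2*y - 24 = 0.

Step 1: f(2, 2) = 0, so P lies on C.
Step 2: partial derivatives
  f_x(x, y) = 4*x + 2*y - 2, f_y(x, y) = 2*x - 2*y + 2.
  f_x(P) = 10, f_y(P) = 2 (gradient nonzero, so P is smooth).
Step 3: tangent line at P: 10·(x − 2) + 2·(y − 2) = 0.
Expanding: 10*x + 2*y - 24 = 0.


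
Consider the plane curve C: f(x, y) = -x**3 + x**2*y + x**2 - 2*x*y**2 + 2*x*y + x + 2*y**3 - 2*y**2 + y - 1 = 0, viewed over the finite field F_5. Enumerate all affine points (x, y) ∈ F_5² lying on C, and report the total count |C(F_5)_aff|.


Affine F_5-points: {(0, 1), (1, 0), (1, 3), (1, 4), (2, 4), (3, 2), (4, 0)}; count = 7.

For each of the 25 pairs (x, y) ∈ F_5², evaluate f(x, y) mod 5. Record the zeros.
  x = 0: [0↦4, 1↦0, 2↦4, 3↦3, 4↦4]  zeros at y ∈ {1}
  x = 1: [0↦0, 1↦2, 2↦3, 3↦0, 4↦0]  zeros at y ∈ {0, 3, 4}
  x = 2: [0↦2, 1↦2, 2↦2, 3↦4, 4↦0]  zeros at y ∈ {4}
  x = 3: [0↦4, 1↦4, 2↦0, 3↦4, 4↦3]  zeros at y ∈ {2}
  x = 4: [0↦0, 1↦2, 2↦1, 3↦4, 4↦3]  zeros at y ∈ {0}
Collecting zeros: affine points = {(0, 1), (1, 0), (1, 3), (1, 4), (2, 4), (3, 2), (4, 0)}.
Total count |C(F_5)_aff| = 7.


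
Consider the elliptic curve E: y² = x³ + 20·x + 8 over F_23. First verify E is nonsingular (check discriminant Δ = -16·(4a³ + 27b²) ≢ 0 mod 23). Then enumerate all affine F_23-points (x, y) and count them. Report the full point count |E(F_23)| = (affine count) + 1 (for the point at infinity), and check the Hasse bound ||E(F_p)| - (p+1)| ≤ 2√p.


Affine points = {(0, 10), (0, 13), (1, 11), (1, 12), (3, 7), (3, 16), (5, 7), (5, 16), (7, 10), (7, 13), (8, 6), (8, 17), (10, 9), (10, 14), (11, 8), (11, 15), (13, 2), (13, 21), (15, 7), (15, 16), (16, 10), (16, 13), (18, 6), (18, 17), (19, 5), (19, 18), (20, 6), (20, 17), (21, 11), (21, 12)}; affine count = 30; |E(F_23)| = 31.

Discriminant check: Δ ∝ 4a³ + 27b² = 4·20³ + 27·8² = 4·8000 + 27·64 ≡ 10 (mod 23). Nonzero ⇒ E is nonsingular.
For each x ∈ F_23, compute rhs = x³ + 20·x + 8 mod 23, then count y ∈ F_23 with y² ≡ rhs.
  x = 0: rhs = 8, matching y values: 10, 13 (2 points).
  x = 1: rhs = 6, matching y values: 11, 12 (2 points).
  x = 2: rhs = 10, matching y values: none (0 points).
  x = 3: rhs = 3, matching y values: 7, 16 (2 points).
  x = 4: rhs = 14, matching y values: none (0 points).
  x = 5: rhs = 3, matching y values: 7, 16 (2 points).
  x = 6: rhs = 22, matching y values: none (0 points).
  x = 7: rhs = 8, matching y values: 10, 13 (2 points).
  x = 8: rhs = 13, matching y values: 6, 17 (2 points).
  x = 9: rhs = 20, matching y values: none (0 points).
  x = 10: rhs = 12, matching y values: 9, 14 (2 points).
  x = 11: rhs = 18, matching y values: 8, 15 (2 points).
  x = 12: rhs = 21, matching y values: none (0 points).
  x = 13: rhs = 4, matching y values: 2, 21 (2 points).
  x = 14: rhs = 19, matching y values: none (0 points).
  x = 15: rhs = 3, matching y values: 7, 16 (2 points).
  x = 16: rhs = 8, matching y values: 10, 13 (2 points).
  x = 17: rhs = 17, matching y values: none (0 points).
  x = 18: rhs = 13, matching y values: 6, 17 (2 points).
  x = 19: rhs = 2, matching y values: 5, 18 (2 points).
  x = 20: rhs = 13, matching y values: 6, 17 (2 points).
  x = 21: rhs = 6, matching y values: 11, 12 (2 points).
  x = 22: rhs = 10, matching y values: none (0 points).
Total affine count: 30.
Full point count |E(F_23)| = 30 + 1 = 31.
Hasse bound: |31 − (23+1)| = |7| = 7 ≤ 2√23 ≈ 9.5917 ✓.


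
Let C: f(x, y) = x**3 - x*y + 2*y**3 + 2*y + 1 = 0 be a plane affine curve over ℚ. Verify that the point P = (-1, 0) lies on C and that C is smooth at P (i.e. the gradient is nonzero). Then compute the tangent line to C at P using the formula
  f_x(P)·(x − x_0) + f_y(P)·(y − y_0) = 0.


Tangent line at P: 3*x + 3*y + 3 = 0.

Step 1: f(-1, 0) = 0, so P lies on C.
Step 2: partial derivatives
  f_x(x, y) = 3*x**2 - y, f_y(x, y) = -x + 6*y**2 + 2.
  f_x(P) = 3, f_y(P) = 3 (gradient nonzero, so P is smooth).
Step 3: tangent line at P: 3·(x − -1) + 3·(y − 0) = 0.
Expanding: 3*x + 3*y + 3 = 0.


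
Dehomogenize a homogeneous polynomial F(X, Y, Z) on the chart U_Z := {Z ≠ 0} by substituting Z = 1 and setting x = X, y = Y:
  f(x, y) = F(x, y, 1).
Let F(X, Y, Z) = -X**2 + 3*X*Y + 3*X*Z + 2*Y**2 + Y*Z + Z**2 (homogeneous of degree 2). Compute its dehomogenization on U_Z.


f(x, y) = -x**2 + 3*x*y + 3*x + 2*y**2 + y + 1

On U_Z we set Z = 1. Each monomial c·X^i·Y^j·Z^k in F becomes c·x^i·y^j·1^k = c·x^i·y^j.
Substituting Z = 1: F(X, Y, 1) = -x**2 + 3*x*y + 3*x + 2*y**2 + y + 1.
Note: deg(f) ≤ deg(F) = 2; strict inequality happens when F is divisible by Z (lost terms).


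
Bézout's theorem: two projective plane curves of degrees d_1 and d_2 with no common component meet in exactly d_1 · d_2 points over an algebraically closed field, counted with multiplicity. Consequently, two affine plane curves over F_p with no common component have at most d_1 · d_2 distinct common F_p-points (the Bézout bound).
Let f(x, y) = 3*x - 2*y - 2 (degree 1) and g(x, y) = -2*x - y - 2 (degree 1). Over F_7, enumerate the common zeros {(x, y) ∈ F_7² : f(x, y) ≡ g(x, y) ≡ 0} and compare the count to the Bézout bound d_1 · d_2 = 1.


Common zeros: ∅; count = 0; Bézout bound = 1.

deg(f) = 1, deg(g) = 1, so Bézout bound = 1.
Scan x ∈ F_7. For each x, list the y ∈ F_7 with f(x, y) ≡ 0 and those with g(x, y) ≡ 0 (mod 7); the common zeros in that column are the intersection.
  x = 0: f ≡ 0 at y ∈ {6}; g ≡ 0 at y ∈ {5}; common: ∅.
  x = 1: f ≡ 0 at y ∈ {4}; g ≡ 0 at y ∈ {3}; common: ∅.
  x = 2: f ≡ 0 at y ∈ {2}; g ≡ 0 at y ∈ {1}; common: ∅.
  x = 3: f ≡ 0 at y ∈ {0}; g ≡ 0 at y ∈ {6}; common: ∅.
  x = 4: f ≡ 0 at y ∈ {5}; g ≡ 0 at y ∈ {4}; common: ∅.
  x = 5: f ≡ 0 at y ∈ {3}; g ≡ 0 at y ∈ {2}; common: ∅.
  x = 6: f ≡ 0 at y ∈ {1}; g ≡ 0 at y ∈ {0}; common: ∅.
Collecting: common zeros = ∅, so the count is 0.
Comparison with the Bézout bound: 0 ≤ 1 = deg(f)·deg(g), as expected for curves with no common component (the affine F_7-count falls short of the bound because intersections may lie at infinity, over extension fields, or carry multiplicity).


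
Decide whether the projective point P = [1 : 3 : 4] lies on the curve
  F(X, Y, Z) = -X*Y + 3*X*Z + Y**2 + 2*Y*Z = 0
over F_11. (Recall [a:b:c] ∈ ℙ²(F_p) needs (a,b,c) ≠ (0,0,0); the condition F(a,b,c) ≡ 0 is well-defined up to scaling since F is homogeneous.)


F(1,3,4) ≡ 9 (mod 11); P is NOT on the curve.

Evaluate F(1, 3, 4) term-by-term (mod 11).
  -X*Y ↦ -1·1·3·1 = -3
  3*X*Z ↦ 3·1·1·4 = 12
  Y**2 ↦ 1·1·9·1 = 9
  2*Y*Z ↦ 2·1·3·4 = 24
Sum: F(1, 3, 4) = (-3) + (12) + (9) + (24) = 42.
Reducing mod 11: 42 ≡ 9 (mod 11).
Since F(a, b, c) ≡ 9 ≠ 0 (mod 11), P does NOT lie on the curve.


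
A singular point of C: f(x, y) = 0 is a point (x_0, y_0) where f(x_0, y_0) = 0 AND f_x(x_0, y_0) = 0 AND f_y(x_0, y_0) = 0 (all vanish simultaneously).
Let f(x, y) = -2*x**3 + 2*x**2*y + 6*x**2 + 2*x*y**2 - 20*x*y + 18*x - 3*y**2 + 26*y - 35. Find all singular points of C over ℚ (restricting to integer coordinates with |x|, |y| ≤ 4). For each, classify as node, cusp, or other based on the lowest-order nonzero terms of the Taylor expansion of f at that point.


Singular points: {(2, 3)}; classification: cusp.

Compute partial derivatives:
  f_x = -6*x**2 + 4*x*y + 12*x + 2*y**2 - 20*y + 18.
  f_y = 2*x**2 + 4*x*y - 20*x - 6*y + 26.
Scan x_0 ∈ {−4, ..., 4}. For each x_0, f_y(x_0, y) is a polynomial in y; find its integer roots y ∈ {−4, ..., 4}, then test f_x and f at those candidates.
  x = -4: f_y(-4, y) = 138 - 22*y; no integer root y with |y| ≤ 4.
  x = -3: f_y(-3, y) = 104 - 18*y; no integer root y with |y| ≤ 4.
  x = -2: f_y(-2, y) = 74 - 14*y; no integer root y with |y| ≤ 4.
  x = -1: f_y(-1, y) = 48 - 10*y; no integer root y with |y| ≤ 4.
  x = 0: f_y(0, y) = 26 - 6*y; no integer root y with |y| ≤ 4.
  x = 1: f_y(1, y) = 8 - 2*y; vanishes at y ∈ {4}. (1, 4): f_x = -8 ≠ 0.
  x = 2: f_y(2, y) = 2*y - 6; vanishes at y ∈ {3}. (2, 3): f_x = 0, f = 0 — SINGULAR.
  x = 3: f_y(3, y) = 6*y - 16; no integer root y with |y| ≤ 4.
  x = 4: f_y(4, y) = 10*y - 22; no integer root y with |y| ≤ 4.
Only singular point on the grid: (2, 3).
Classify: substitute x = 2 + u, y = 3 + v and expand: f = -2*u**3 + 2*u**2*v + 2*u*v**2 + v**2.
No constant or linear terms (consistent with a singular point). Quadratic part: v**2. Cubic part: -2*u**3 + 2*u**2*v + 2*u*v**2.
The quadratic part v**2 is a perfect square, so there is a single (double) tangent line v = 0, i.e. y = 3. Restricting the cubic part to that line (v = 0) leaves -2*u**3 ≠ 0, so f is not divisible by v and the branch is v² ≈ 2*u**3 to lowest order — this is a cusp.
Classification: cusp.


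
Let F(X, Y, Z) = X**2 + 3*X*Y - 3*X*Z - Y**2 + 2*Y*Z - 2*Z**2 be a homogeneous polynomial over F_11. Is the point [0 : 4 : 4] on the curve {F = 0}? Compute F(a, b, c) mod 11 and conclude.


F(0,4,4) ≡ 6 (mod 11); P is NOT on the curve.

Evaluate F(0, 4, 4) term-by-term (mod 11).
  X**2 ↦ 1·0·1·1 = 0
  3*X*Y ↦ 3·0·4·1 = 0
  -3*X*Z ↦ -3·0·1·4 = 0
  -Y**2 ↦ -1·1·16·1 = -16
  2*Y*Z ↦ 2·1·4·4 = 32
  -2*Z**2 ↦ -2·1·1·16 = -32
Sum: F(0, 4, 4) = (0) + (0) + (0) + (-16) + (32) + (-32) = -16.
Reducing mod 11: -16 ≡ 6 (mod 11).
Since F(a, b, c) ≡ 6 ≠ 0 (mod 11), P does NOT lie on the curve.


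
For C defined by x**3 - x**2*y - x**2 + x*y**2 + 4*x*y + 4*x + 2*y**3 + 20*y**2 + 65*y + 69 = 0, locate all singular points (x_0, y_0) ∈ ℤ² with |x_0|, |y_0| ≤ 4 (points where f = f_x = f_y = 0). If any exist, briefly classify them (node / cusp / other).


Singular points: {(-1, -3)}; classification: node.

Compute partial derivatives:
  f_x = 3*x**2 - 2*x*y - 2*x + y**2 + 4*y + 4.
  f_y = -x**2 + 2*x*y + 4*x + 6*y**2 + 40*y + 65.
Scan x_0 ∈ {−4, ..., 4}. For each x_0, f_y(x_0, y) is a polynomial in y; find its integer roots y ∈ {−4, ..., 4}, then test f_x and f at those candidates.
  x = -4: f_y(-4, y) = 6*y**2 + 32*y + 33; no integer root y with |y| ≤ 4.
  x = -3: f_y(-3, y) = 6*y**2 + 34*y + 44; vanishes at y ∈ {-2}. (-3, -2): f_x = 21 ≠ 0.
  x = -2: f_y(-2, y) = 6*y**2 + 36*y + 53; no integer root y with |y| ≤ 4.
  x = -1: f_y(-1, y) = 6*y**2 + 38*y + 60; vanishes at y ∈ {-3}. (-1, -3): f_x = 0, f = 0 — SINGULAR.
  x = 0: f_y(0, y) = 6*y**2 + 40*y + 65; no integer root y with |y| ≤ 4.
  x = 1: f_y(1, y) = 6*y**2 + 42*y + 68; no integer root y with |y| ≤ 4.
  x = 2: f_y(2, y) = 6*y**2 + 44*y + 69; no integer root y with |y| ≤ 4.
  x = 3: f_y(3, y) = 6*y**2 + 46*y + 68; vanishes at y ∈ {-2}. (3, -2): f_x = 33 ≠ 0.
  x = 4: f_y(4, y) = 6*y**2 + 48*y + 65; no integer root y with |y| ≤ 4.
Only singular point on the grid: (-1, -3).
Classify: substitute x = -1 + u, y = -3 + v and expand: f = u**3 - u**2*v - u**2 + u*v**2 + 2*v**3 + v**2.
No constant or linear terms (consistent with a singular point). Quadratic part: -u**2 + v**2. Cubic part: u**3 - u**2*v + u*v**2 + 2*v**3.
The quadratic part v**2 - u**2 = (v − u)(v + u) splits into two distinct linear factors, so there are two distinct tangent lines y − -3 = ±(x − -1) — this is a node (ordinary double point).
Classification: node.


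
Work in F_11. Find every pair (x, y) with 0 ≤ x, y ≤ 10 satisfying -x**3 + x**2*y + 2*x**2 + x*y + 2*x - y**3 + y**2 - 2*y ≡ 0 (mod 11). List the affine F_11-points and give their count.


Affine F_11-points: {(0, 0), (0, 5), (0, 7), (3, 4), (3, 9), (3, 10), (4, 4), (5, 6), (6, 0), (7, 0), (8, 3), (9, 5), (10, 4)}; count = 13.

For each of the 121 pairs (x, y) ∈ F_11², evaluate f(x, y) mod 11. Record the zeros.
  x = 0: [0↦0, 1↦9, 2↦3, 3↦9, 4↦10, 5↦0, 6↦6, 7↦0, 8↦9, 9↦5, 10↦4]  zeros at y ∈ {0, 5, 7}
  x = 1: [0↦3, 1↦3, 2↦10, 3↦7, 4↦10, 5↦2, 6↦10, 7↦6, 8↦6, 9↦4, 10↦5]  zeros at y ∈ ∅
  x = 2: [0↦4, 1↦8, 2↦8, 3↦9, 4↦5, 5↦1, 6↦2, 7↦2, 8↦6, 9↦8, 10↦2]  zeros at y ∈ ∅
  x = 3: [0↦8, 1↦7, 2↦2, 3↦9, 4↦0, 5↦2, 6↦9, 7↦4, 8↦3, 9↦0, 10↦0]  zeros at y ∈ {4, 9, 10}
  x = 4: [0↦9, 1↦5, 2↦8, 3↦1, 4↦0, 5↦10, 6↦3, 7↦6, 8↦2, 9↦7, 10↦4]  zeros at y ∈ {4}
  x = 5: [0↦1, 1↦7, 2↦9, 3↦1, 4↦10, 5↦8, 6↦0, 7↦2, 8↦8, 9↦1, 10↦8]  zeros at y ∈ {6}
  x = 6: [0↦0, 1↦7, 2↦10, 3↦3, 4↦2, 5↦1, 6↦5, 7↦8, 8↦4, 9↦9, 10↦6]  zeros at y ∈ {0}
  x = 7: [0↦0, 1↦10, 2↦5, 3↦1, 4↦3, 5↦5, 6↦1, 7↦7, 8↦6, 9↦3, 10↦3]  zeros at y ∈ {0}
  x = 8: [0↦6, 1↦10, 2↦10, 3↦0, 4↦7, 5↦3, 6↦4, 7↦4, 8↦8, 9↦10, 10↦4]  zeros at y ∈ {3}
  x = 9: [0↦1, 1↦1, 2↦8, 3↦5, 4↦8, 5↦0, 6↦8, 7↦4, 8↦4, 9↦2, 10↦3]  zeros at y ∈ {5}
  x = 10: [0↦1, 1↦10, 2↦4, 3↦10, 4↦0, 5↦1, 6↦7, 7↦1, 8↦10, 9↦6, 10↦5]  zeros at y ∈ {4}
Collecting zeros: affine points = {(0, 0), (0, 5), (0, 7), (3, 4), (3, 9), (3, 10), (4, 4), (5, 6), (6, 0), (7, 0), (8, 3), (9, 5), (10, 4)}.
Total count |C(F_11)_aff| = 13.


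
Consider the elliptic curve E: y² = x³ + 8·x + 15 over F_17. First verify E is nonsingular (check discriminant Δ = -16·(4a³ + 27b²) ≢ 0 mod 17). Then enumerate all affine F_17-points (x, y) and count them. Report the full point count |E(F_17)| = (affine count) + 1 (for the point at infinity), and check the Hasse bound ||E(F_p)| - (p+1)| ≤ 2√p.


Affine points = {(0, 7), (0, 10), (3, 7), (3, 10), (4, 3), (4, 14), (8, 8), (8, 9), (9, 0), (13, 2), (13, 15), (14, 7), (14, 10), (15, 5), (15, 12)}; affine count = 15; |E(F_17)| = 16.

Discriminant check: Δ ∝ 4a³ + 27b² = 4·8³ + 27·15² = 4·512 + 27·225 ≡ 14 (mod 17). Nonzero ⇒ E is nonsingular.
For each x ∈ F_17, compute rhs = x³ + 8·x + 15 mod 17, then count y ∈ F_17 with y² ≡ rhs.
  x = 0: rhs = 15, matching y values: 7, 10 (2 points).
  x = 1: rhs = 7, matching y values: none (0 points).
  x = 2: rhs = 5, matching y values: none (0 points).
  x = 3: rhs = 15, matching y values: 7, 10 (2 points).
  x = 4: rhs = 9, matching y values: 3, 14 (2 points).
  x = 5: rhs = 10, matching y values: none (0 points).
  x = 6: rhs = 7, matching y values: none (0 points).
  x = 7: rhs = 6, matching y values: none (0 points).
  x = 8: rhs = 13, matching y values: 8, 9 (2 points).
  x = 9: rhs = 0, matching y values: 0 (1 points).
  x = 10: rhs = 7, matching y values: none (0 points).
  x = 11: rhs = 6, matching y values: none (0 points).
  x = 12: rhs = 3, matching y values: none (0 points).
  x = 13: rhs = 4, matching y values: 2, 15 (2 points).
  x = 14: rhs = 15, matching y values: 7, 10 (2 points).
  x = 15: rhs = 8, matching y values: 5, 12 (2 points).
  x = 16: rhs = 6, matching y values: none (0 points).
Total affine count: 15.
Full point count |E(F_17)| = 15 + 1 = 16.
Hasse bound: |16 − (17+1)| = |-2| = 2 ≤ 2√17 ≈ 8.2462 ✓.


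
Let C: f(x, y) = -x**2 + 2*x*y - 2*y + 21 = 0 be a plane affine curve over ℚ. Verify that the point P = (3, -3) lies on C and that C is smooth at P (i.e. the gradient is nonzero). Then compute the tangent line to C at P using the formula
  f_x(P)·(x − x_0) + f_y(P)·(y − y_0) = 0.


Tangent line at P: -12*x + 4*y + 48 = 0.

Step 1: f(3, -3) = 0, so P lies on C.
Step 2: partial derivatives
  f_x(x, y) = -2*x + 2*y, f_y(x, y) = 2*x - 2.
  f_x(P) = -12, f_y(P) = 4 (gradient nonzero, so P is smooth).
Step 3: tangent line at P: -12·(x − 3) + 4·(y − -3) = 0.
Expanding: -12*x + 4*y + 48 = 0.


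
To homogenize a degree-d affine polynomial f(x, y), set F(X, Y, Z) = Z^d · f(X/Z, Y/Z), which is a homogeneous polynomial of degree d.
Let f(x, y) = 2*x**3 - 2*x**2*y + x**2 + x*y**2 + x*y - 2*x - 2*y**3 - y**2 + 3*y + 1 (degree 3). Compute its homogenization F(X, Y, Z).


F(X, Y, Z) = 2*X**3 - 2*X**2*Y + X**2*Z + X*Y**2 + X*Y*Z - 2*X*Z**2 - 2*Y**3 - Y**2*Z + 3*Y*Z**2 + Z**3

deg(f) = 3.
Substitute x = X/Z, y = Y/Z into f, then multiply by Z^3.
  monomial 2·x^3·y^0 ↦ 2·X^3·Y^0·Z^0.
  monomial -2·x^2·y^1 ↦ -2·X^2·Y^1·Z^0.
  monomial 1·x^2·y^0 ↦ 1·X^2·Y^0·Z^1.
  monomial 1·x^1·y^2 ↦ 1·X^1·Y^2·Z^0.
  monomial 1·x^1·y^1 ↦ 1·X^1·Y^1·Z^1.
  monomial -2·x^1·y^0 ↦ -2·X^1·Y^0·Z^2.
  monomial -2·x^0·y^3 ↦ -2·X^0·Y^3·Z^0.
  monomial -1·x^0·y^2 ↦ -1·X^0·Y^2·Z^1.
  monomial 3·x^0·y^1 ↦ 3·X^0·Y^1·Z^2.
  monomial 1·x^0·y^0 ↦ 1·X^0·Y^0·Z^3.
Collecting: F(X, Y, Z) = 2*X**3 - 2*X**2*Y + X**2*Z + X*Y**2 + X*Y*Z - 2*X*Z**2 - 2*Y**3 - Y**2*Z + 3*Y*Z**2 + Z**3.
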